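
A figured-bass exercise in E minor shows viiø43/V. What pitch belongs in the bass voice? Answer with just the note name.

E

The applied chord viiø43/V is rooted on A#: A#-C#-E-G#.
The figure 43 means second inversion — the fifth is in the bass.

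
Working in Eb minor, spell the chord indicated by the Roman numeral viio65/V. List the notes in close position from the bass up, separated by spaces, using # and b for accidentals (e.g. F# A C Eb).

The slash marks an applied leading-tone chord: viio of V. In Eb minor, V is Bb, so the leading tone to it is A, a half step below.
Building a fully diminished seventh chord on A gives A-C-Eb-Gb.
With the 65 figure the chord is in first inversion; from the bass C upward in close position it reads C-Eb-Gb-A.

C Eb Gb A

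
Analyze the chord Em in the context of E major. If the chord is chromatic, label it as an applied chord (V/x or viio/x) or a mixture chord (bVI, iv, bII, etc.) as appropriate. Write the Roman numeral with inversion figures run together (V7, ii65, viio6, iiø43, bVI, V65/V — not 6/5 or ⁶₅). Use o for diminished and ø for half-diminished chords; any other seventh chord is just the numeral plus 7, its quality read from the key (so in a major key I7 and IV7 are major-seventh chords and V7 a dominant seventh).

i

Stacked in thirds the chord is E-G-B: a minor triad on E.
E is the first degree of E major. This is the minor tonic, borrowed from the parallel minor.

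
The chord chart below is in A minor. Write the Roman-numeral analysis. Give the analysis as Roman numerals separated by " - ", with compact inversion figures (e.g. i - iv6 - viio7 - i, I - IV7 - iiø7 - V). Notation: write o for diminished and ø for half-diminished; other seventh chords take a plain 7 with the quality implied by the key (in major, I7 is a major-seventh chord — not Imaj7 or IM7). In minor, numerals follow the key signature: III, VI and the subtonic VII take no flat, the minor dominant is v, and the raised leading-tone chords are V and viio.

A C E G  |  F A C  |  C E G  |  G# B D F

i7 - VI - III - viio7

A-C-E-G has root A, degree 1 in A minor, so i7.
F-A-C: major triad on F = scale degree 6 → VI.
C-E-G: root C is the mediant; major triad there is III.
G#-B-D-F: fully diminished seventh chord on G# = scale degree 7 → viio7.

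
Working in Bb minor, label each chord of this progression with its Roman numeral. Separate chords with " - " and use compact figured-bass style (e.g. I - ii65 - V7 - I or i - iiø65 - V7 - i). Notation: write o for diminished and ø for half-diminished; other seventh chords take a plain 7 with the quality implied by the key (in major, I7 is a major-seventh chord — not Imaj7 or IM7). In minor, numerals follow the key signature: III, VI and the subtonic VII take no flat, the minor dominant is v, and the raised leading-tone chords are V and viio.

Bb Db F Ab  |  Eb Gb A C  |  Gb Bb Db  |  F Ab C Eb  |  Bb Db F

i7 - viio43 - VI - v7 - i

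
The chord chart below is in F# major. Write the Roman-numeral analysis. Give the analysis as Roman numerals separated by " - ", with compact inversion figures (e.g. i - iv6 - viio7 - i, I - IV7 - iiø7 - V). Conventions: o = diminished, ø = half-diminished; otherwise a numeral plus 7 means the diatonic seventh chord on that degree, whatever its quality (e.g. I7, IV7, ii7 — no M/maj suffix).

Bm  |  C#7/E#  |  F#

Bm is non-diatonic — iv, a mixture chord from F# minor.
C#7/E#: root C# is the dominant; dominant seventh chord there is V65.
F# has root F#, degree 1 in F# major, so I.

iv - V65 - I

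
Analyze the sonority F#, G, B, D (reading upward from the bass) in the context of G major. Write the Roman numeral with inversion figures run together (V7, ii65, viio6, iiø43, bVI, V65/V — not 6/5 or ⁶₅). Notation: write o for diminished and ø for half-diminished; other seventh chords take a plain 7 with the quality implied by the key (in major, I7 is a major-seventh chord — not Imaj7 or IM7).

I42

The pitches G-B-D-F# form a major seventh chord rooted on G.
In G major, G is the tonic; the diatonic major seventh chord there is I7.
With F# in the bass the chord is in third inversion, so the figured bass is 42.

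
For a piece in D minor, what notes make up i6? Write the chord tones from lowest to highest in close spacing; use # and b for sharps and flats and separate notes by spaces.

F A D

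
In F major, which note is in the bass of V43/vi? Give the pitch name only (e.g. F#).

The applied chord V43/vi is rooted on A: A-C#-E-G.
The figure 43 means second inversion — the fifth is in the bass.

E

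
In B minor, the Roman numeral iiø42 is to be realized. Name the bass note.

B

iiø in B minor has root C#; the chord is C#-E-G-B.
The figure 42 means third inversion — the seventh is in the bass.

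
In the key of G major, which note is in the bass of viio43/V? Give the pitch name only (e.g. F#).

The applied chord viio43/V is rooted on C#: C#-E-G-Bb.
The figure 43 means second inversion — the fifth is in the bass.

G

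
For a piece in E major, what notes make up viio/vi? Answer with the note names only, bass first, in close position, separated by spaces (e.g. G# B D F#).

B# D# F#

The slash marks an applied leading-tone chord: viio of vi. In E major, vi is C#, so the leading tone to it is B#, a half step below.
Building a diminished triad on B# gives B#-D#-F#.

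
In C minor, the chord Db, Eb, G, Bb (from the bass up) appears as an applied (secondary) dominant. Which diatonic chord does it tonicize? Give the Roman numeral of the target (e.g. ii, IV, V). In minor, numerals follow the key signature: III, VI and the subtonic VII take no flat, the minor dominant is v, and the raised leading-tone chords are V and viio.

The chord is a dominant seventh chord on Eb.
A dominant resolves down a perfect fifth: Eb → Ab. In C minor, Ab is scale degree 6, i.e. VI.

VI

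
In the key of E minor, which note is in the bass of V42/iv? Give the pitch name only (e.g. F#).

The applied chord V42/iv is rooted on E: E-G#-B-D.
The figure 42 means third inversion — the seventh is in the bass.

D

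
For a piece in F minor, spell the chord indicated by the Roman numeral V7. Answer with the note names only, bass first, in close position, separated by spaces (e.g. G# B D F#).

In F minor, the dominant is C. The dominant is major (leading tone raised), so V is a dominant seventh chord.
That chord is spelled C-E-G-Bb.

C E G Bb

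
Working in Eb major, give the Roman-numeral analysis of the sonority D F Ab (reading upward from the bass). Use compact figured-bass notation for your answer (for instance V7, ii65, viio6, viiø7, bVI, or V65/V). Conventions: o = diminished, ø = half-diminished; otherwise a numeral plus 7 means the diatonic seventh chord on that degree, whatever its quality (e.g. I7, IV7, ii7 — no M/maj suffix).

Stacked in thirds the chord is D-F-Ab: a diminished triad on D.
In Eb major, D is the leading tone; the diatonic diminished triad there is viio.

viio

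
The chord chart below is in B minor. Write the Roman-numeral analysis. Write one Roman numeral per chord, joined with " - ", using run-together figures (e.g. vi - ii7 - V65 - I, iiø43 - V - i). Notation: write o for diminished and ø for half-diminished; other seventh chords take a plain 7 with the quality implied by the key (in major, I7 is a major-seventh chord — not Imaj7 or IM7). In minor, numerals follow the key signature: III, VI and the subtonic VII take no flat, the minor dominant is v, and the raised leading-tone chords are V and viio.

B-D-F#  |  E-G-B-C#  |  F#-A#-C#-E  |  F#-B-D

B-D-F#: root B is the tonic; minor triad there is i.
E-G-B-C#: root C# is the supertonic; half-diminished seventh chord there is iiø65.
F#-A#-C#-E has root F#, degree 5 in B minor, so V7.
F#-B-D: minor triad on B = scale degree 1 → i64.

i - iiø65 - V7 - i64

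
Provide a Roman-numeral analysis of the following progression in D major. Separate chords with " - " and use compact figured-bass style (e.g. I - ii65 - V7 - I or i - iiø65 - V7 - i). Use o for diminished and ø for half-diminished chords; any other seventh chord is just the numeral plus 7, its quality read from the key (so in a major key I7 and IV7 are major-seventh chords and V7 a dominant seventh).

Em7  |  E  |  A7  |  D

ii7 - V/V - V7 - I

Em7: minor seventh chord on E = scale degree 2 → ii7.
E: a major triad on E, the applied dominant of V → V/V.
A7 has root A, degree 5 in D major, so V7.
D: major triad on D = scale degree 1 → I.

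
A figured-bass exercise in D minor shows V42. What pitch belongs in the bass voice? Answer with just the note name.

G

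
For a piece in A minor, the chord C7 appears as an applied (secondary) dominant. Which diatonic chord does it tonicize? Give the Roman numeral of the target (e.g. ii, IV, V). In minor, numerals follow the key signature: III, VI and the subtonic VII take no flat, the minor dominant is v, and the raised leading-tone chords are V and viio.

The chord is a dominant seventh chord on C.
A dominant resolves down a perfect fifth: C → F. In A minor, F is scale degree 6, i.e. VI.

VI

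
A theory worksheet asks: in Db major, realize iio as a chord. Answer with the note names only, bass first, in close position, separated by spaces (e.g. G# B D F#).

Scale degree 2 in Db major is Eb; here the chord built on it is altered to a diminished triad. iio is the diminished supertonic triad, borrowed from the parallel minor.
So the chord is Eb-Gb-Bbb, a diminished triad.

Eb Gb Bbb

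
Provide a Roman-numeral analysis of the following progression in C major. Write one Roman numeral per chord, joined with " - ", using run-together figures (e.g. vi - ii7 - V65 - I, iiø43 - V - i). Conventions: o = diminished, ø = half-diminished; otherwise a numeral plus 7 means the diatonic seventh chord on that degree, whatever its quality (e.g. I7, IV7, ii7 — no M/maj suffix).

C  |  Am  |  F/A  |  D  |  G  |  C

C: major triad on C = scale degree 1 → I.
Am: root A is the submediant; minor triad there is vi.
F/A has root F, degree 4 in C major, so IV6.
D is the secondary dominant of V (major triad on D): V/V.
G: major triad on G = scale degree 5 → V.
C: root C is the tonic; major triad there is I.

I - vi - IV6 - V/V - V - I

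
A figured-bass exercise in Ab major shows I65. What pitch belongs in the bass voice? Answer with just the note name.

C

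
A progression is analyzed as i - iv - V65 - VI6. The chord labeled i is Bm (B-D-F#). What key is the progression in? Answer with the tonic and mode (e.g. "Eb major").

i is given as B-D-F# — a minor triad with root B.
If B is scale degree 1 and the mode makes that degree carry a minor triad, the tonic is B and the mode is minor.

B minor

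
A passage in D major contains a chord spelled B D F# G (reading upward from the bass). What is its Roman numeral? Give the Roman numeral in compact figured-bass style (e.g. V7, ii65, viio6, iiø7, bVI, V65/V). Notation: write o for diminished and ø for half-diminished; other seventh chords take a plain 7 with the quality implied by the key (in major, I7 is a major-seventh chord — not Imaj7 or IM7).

Stacked in thirds the chord is G-B-D-F#: a major seventh chord on G.
In D major, G is the subdominant; the diatonic major seventh chord there is IV7.
With B in the bass the chord is in first inversion, so the figured bass is 65.

IV65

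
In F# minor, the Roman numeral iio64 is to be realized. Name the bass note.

iio in F# minor has root G#; the chord is G#-B-D.
The figure 64 means second inversion — the fifth is in the bass.

D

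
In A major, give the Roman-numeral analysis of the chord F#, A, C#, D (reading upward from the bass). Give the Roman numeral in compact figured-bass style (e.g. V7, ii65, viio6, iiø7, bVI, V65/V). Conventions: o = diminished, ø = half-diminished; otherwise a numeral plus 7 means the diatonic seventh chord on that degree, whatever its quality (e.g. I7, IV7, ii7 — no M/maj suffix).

IV65

Stacked in thirds the chord is D-F#-A-C#: a major seventh chord on D.
In A major, D is the subdominant; the diatonic major seventh chord there is IV7.
With F# in the bass the chord is in first inversion, so the figured bass is 65.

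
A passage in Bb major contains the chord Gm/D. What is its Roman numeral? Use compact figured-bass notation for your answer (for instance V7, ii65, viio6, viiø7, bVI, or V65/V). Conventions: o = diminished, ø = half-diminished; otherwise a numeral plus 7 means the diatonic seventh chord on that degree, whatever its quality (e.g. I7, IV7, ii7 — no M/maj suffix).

Stacked in thirds the chord is G-Bb-D: a minor triad on G.
G is scale degree 6 in Bb major, and a minor triad on that degree is written vi.
With D in the bass the chord is in second inversion, so the figured bass is 64.

vi64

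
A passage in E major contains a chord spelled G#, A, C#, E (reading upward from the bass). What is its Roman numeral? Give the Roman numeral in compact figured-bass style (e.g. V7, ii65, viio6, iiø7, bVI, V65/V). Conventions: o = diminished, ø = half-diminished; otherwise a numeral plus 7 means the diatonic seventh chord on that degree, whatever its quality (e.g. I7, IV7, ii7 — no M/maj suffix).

IV42

The pitches A-C#-E-G# form a major seventh chord rooted on A.
In E major, A is the subdominant; the diatonic major seventh chord there is IV7.
With G# in the bass the chord is in third inversion, so the figured bass is 42.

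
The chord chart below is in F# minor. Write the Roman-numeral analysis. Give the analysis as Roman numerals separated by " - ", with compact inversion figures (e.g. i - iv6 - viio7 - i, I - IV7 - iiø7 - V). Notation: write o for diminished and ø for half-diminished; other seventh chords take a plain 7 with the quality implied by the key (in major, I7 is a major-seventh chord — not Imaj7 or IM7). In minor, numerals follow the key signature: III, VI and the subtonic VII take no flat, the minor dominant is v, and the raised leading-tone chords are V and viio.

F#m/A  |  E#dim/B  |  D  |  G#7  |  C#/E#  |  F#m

F#m/A: minor triad on F# = scale degree 1 → i6.
E#dim/B: diminished triad on E# = scale degree 7 → viio64.
D: major triad on D = scale degree 6 → VI.
G#7 is the secondary dominant of V (dominant seventh chord on G#): V7/V.
C#/E# has root C#, degree 5 in F# minor, so V6.
F#m: minor triad on F# = scale degree 1 → i.

i6 - viio64 - VI - V7/V - V6 - i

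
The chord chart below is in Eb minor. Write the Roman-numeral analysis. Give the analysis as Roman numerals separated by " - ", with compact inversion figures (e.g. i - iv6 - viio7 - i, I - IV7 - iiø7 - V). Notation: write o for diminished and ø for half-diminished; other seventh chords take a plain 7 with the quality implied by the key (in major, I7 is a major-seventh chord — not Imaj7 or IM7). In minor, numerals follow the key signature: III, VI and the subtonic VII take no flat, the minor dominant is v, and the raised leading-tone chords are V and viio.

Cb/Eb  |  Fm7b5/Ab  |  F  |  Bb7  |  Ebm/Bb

VI6 - iiø65 - V/V - V7 - i64

Cb/Eb: major triad on Cb = scale degree 6 → VI6.
Fm7b5/Ab: half-diminished seventh chord on F = scale degree 2 → iiø65.
F: a major triad on F, the applied dominant of V → V/V.
Bb7: dominant seventh chord on Bb = scale degree 5 → V7.
Ebm/Bb: minor triad on Eb = scale degree 1 → i64.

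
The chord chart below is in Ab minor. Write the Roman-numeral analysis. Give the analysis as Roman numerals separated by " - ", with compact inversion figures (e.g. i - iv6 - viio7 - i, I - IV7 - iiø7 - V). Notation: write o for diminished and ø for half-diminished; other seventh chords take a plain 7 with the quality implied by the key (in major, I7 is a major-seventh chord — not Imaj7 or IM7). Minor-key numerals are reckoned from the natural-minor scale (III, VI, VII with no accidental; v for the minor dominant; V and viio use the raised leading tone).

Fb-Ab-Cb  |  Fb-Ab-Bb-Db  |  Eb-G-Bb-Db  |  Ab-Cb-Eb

VI - iiø43 - V7 - i

Fb-Ab-Cb: major triad on Fb = scale degree 6 → VI.
Fb-Ab-Bb-Db: half-diminished seventh chord on Bb = scale degree 2 → iiø43.
Eb-G-Bb-Db: root Eb is the dominant; dominant seventh chord there is V7.
Ab-Cb-Eb: root Ab is the tonic; minor triad there is i.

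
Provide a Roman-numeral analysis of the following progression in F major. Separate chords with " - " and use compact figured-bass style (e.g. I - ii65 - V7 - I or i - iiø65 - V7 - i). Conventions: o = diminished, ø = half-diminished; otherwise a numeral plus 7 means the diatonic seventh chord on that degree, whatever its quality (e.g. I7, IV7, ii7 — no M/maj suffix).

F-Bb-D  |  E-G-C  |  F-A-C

IV64 - V6 - I

F-Bb-D: root Bb is the subdominant; major triad there is IV64.
E-G-C: major triad on C = scale degree 5 → V6.
F-A-C: major triad on F = scale degree 1 → I.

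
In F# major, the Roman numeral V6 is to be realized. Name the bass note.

E#

V in F# major has root C#; the chord is C#-E#-G#.
The figure 6 means first inversion — the third is in the bass.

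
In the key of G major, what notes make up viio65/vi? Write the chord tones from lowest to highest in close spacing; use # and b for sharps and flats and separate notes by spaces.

F# A C D#

The slash marks an applied leading-tone chord: viio of vi. In G major, vi is E, so the leading tone to it is D#, a half step below.
Building a fully diminished seventh chord on D# gives D#-F#-A-C.
The figured bass 65 indicates first inversion, placing the third (F#) in the bass: F#-A-C-D#.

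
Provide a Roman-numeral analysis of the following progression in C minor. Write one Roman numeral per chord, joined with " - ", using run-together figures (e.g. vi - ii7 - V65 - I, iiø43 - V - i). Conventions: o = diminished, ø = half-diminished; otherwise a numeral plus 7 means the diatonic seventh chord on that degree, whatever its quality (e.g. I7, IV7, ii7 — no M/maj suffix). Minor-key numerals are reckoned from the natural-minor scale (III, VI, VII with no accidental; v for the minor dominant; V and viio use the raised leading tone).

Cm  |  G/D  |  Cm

i - V64 - i

Cm has root C, degree 1 in C minor, so i.
G/D: major triad on G = scale degree 5 → V64.
Cm: root C is the tonic; minor triad there is i.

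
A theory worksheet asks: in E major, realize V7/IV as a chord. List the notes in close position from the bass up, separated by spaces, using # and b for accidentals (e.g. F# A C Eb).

E G# B D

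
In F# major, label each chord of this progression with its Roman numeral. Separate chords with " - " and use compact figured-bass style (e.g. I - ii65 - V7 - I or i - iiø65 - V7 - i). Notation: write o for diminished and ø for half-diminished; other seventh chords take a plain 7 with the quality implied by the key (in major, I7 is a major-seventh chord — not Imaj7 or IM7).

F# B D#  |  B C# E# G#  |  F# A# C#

F#-B-D#: root B is the subdominant; major triad there is IV64.
B-C#-E#-G# has root C#, degree 5 in F# major, so V42.
F#-A#-C#: major triad on F# = scale degree 1 → I.

IV64 - V42 - I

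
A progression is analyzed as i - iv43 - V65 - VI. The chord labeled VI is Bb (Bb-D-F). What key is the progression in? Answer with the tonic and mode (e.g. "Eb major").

The anchor chord is a major triad on Bb, labeled VI.
VI on Bb implies Bb is the submediant; that puts the tonic at D, and the uppercase numeral fits minor mode.

D minor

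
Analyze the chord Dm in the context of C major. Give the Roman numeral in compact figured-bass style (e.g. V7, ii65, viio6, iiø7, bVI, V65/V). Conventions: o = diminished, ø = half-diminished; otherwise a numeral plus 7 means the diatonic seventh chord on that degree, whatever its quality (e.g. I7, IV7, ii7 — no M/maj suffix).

Stacked in thirds the chord is D-F-A: a minor triad on D.
In C major, D is the supertonic; the diatonic minor triad there is ii.

ii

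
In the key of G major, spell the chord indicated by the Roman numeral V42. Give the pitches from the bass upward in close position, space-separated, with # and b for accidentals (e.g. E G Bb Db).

C D F# A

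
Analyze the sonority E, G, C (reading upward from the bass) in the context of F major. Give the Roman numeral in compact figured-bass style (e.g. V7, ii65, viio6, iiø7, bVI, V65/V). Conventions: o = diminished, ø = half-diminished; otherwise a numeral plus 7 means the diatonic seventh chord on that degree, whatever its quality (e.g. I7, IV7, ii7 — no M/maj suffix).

The pitches C-E-G form a major triad rooted on C.
C is scale degree 5 in F major, and a major triad on that degree is written V.
With E in the bass the chord is in first inversion, so the figured bass is 6.

V6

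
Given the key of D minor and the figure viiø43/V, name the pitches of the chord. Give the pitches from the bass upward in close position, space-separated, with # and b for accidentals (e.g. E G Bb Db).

D F# G# B

viiø43/V is a secondary leading-tone chord. The target V is A in D minor; the applied chord is rooted a semitone below, on G#.
Building a half-diminished seventh chord on G# gives G#-B-D-F#.
With the 43 figure the chord is in second inversion; from the bass D upward in close position it reads D-F#-G#-B.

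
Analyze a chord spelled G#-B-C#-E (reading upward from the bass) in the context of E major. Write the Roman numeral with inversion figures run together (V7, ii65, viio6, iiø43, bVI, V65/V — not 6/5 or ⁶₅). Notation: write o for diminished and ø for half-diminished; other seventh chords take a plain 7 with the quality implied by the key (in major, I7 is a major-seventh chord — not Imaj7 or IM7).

vi43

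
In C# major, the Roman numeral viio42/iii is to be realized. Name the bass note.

C#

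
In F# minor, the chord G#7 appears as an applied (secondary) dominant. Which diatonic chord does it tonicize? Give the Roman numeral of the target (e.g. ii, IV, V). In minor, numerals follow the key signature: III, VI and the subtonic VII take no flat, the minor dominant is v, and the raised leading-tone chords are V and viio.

The chord is a dominant seventh chord on G#.
A dominant resolves down a perfect fifth: G# → C#. In F# minor, C# is scale degree 5, i.e. V.

V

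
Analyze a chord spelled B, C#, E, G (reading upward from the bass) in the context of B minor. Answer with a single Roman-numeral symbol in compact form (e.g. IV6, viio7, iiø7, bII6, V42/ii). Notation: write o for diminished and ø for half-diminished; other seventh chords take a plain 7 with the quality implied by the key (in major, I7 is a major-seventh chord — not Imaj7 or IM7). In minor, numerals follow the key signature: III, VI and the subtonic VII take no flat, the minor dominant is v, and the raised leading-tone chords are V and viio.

iiø42

Stacked in thirds the chord is C#-E-G-B: a half-diminished seventh chord on C#.
C# is scale degree 2 in B minor, and a half-diminished seventh chord on that degree is written iiø7.
With B in the bass the chord is in third inversion, so the figured bass is 42.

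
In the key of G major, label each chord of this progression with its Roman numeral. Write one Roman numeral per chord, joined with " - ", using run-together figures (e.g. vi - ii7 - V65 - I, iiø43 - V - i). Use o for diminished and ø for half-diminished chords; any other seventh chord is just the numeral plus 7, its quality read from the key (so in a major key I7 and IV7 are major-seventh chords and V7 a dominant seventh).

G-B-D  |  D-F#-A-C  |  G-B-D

G-B-D: major triad on G = scale degree 1 → I.
D-F#-A-C: dominant seventh chord on D = scale degree 5 → V7.
G-B-D: root G is the tonic; major triad there is I.

I - V7 - I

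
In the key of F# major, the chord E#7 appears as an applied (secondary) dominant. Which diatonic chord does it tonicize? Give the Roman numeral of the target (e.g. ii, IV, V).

The chord is a dominant seventh chord on E#.
A dominant resolves down a perfect fifth: E# → A#. In F# major, A# is scale degree 3, i.e. iii.

iii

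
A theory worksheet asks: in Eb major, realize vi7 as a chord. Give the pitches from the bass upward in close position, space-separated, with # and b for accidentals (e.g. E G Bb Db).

C Eb G Bb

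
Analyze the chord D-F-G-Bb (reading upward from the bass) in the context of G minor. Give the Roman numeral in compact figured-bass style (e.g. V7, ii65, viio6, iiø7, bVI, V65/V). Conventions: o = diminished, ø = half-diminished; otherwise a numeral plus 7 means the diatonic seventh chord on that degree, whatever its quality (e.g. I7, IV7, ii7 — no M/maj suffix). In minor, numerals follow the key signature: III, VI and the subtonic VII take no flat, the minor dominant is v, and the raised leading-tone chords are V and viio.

Stacked in thirds the chord is G-Bb-D-F: a minor seventh chord on G.
In G minor, G is the tonic; the diatonic minor seventh chord there is i7.
With D in the bass the chord is in second inversion, so the figured bass is 43.

i43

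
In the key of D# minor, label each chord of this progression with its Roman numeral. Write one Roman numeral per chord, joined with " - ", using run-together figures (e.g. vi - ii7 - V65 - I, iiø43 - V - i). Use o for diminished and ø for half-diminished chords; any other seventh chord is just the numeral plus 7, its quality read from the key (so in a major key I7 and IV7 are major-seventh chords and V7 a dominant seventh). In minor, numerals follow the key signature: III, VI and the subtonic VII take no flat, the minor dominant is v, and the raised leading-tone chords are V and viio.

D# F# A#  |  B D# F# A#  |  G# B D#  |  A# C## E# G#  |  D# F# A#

i - VI7 - iv - V7 - i

D#-F#-A#: root D# is the tonic; minor triad there is i.
B-D#-F#-A# has root B, degree 6 in D# minor, so VI7.
G#-B-D#: root G# is the subdominant; minor triad there is iv.
A#-C##-E#-G# has root A#, degree 5 in D# minor, so V7.
D#-F#-A#: minor triad on D# = scale degree 1 → i.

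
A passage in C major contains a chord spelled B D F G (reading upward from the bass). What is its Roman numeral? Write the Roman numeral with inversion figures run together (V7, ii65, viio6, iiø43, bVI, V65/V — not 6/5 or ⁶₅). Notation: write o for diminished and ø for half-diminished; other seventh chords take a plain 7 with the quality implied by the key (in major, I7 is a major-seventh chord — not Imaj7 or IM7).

V65

The pitches G-B-D-F form a dominant seventh chord rooted on G.
G is scale degree 5 in C major, and a dominant seventh chord on that degree is written V7.
With B in the bass the chord is in first inversion, so the figured bass is 65.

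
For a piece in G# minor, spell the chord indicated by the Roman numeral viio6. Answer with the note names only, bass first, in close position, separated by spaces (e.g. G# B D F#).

In G# minor, the leading-tone chord is built on the raised seventh degree, F##.
Stacking thirds from F## gives F##-A#-C#.
With the 6 figure the chord is in first inversion; from the bass A# upward in close position it reads A#-C#-F##.

A# C# F##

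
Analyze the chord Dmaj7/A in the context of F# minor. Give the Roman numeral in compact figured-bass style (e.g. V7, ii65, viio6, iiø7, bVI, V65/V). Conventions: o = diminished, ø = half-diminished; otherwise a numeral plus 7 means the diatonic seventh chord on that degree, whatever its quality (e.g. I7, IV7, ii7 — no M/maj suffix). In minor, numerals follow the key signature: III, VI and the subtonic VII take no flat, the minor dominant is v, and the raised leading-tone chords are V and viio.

Stacked in thirds the chord is D-F#-A-C#: a major seventh chord on D.
In F# minor, D is the submediant; the diatonic major seventh chord there is VI7.
With A in the bass the chord is in second inversion, so the figured bass is 43.

VI43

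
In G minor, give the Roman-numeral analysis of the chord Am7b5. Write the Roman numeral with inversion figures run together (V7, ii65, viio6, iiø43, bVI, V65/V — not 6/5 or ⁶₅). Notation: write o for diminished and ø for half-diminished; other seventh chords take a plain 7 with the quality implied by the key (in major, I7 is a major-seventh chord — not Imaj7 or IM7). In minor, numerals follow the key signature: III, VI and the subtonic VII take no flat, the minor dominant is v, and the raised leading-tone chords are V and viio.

iiø7

The pitches A-C-Eb-G form a half-diminished seventh chord rooted on A.
A is scale degree 2 in G minor, and a half-diminished seventh chord on that degree is written iiø7.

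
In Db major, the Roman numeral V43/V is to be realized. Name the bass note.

The applied chord V43/V is rooted on Eb: Eb-G-Bb-Db.
The figure 43 means second inversion — the fifth is in the bass.

Bb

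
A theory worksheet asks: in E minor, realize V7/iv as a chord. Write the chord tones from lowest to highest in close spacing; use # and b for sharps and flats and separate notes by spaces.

V7/iv is a secondary dominant — the dominant seventh of iv. iv in E minor is A, so the applied chord's root is E, a perfect fifth above.
Building a dominant seventh chord on E gives E-G#-B-D.

E G# B D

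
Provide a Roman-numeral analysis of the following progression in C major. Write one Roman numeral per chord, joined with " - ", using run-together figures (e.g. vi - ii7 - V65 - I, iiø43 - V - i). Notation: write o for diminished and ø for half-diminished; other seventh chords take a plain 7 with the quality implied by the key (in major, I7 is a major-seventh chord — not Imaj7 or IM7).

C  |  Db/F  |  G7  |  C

I - bII6 - V7 - I

C: major triad on C = scale degree 1 → I.
Db/F: Db with this quality isn't in the key; a major triad on b2 is the Neapolitan sixth, bII6 (third, F, in the bass — hence the 6).
G7: root G is the dominant; dominant seventh chord there is V7.
C: root C is the tonic; major triad there is I.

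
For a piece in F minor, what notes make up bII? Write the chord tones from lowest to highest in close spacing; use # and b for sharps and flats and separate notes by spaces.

Gb Bb Db

Scale degree 2 in F minor is G; lowering it a half step gives Gb. bII is the Neapolitan chord — a major triad on the lowered second degree.
So the chord is Gb-Bb-Db.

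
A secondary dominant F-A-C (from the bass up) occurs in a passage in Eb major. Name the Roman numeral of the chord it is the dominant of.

V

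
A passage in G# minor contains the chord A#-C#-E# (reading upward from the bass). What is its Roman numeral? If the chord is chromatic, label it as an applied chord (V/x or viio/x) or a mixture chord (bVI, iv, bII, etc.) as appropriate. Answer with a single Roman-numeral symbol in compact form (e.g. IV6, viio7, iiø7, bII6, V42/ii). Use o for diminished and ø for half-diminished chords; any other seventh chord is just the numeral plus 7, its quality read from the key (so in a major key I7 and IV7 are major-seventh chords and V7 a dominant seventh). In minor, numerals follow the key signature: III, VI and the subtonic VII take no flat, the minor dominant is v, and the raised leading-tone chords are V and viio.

ii

The pitches A#-C#-E# form a minor triad rooted on A#.
A# is the second degree of G# minor. This is the minor supertonic, borrowed from the parallel major (the Dorian ii).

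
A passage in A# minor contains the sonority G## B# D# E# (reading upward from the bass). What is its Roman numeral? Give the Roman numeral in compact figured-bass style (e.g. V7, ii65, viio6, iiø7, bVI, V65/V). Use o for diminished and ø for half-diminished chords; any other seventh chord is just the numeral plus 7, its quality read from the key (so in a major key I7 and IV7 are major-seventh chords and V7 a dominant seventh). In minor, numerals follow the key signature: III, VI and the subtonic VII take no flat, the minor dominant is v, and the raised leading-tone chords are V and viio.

V65

Stacked in thirds the chord is E#-G##-B#-D#: a dominant seventh chord on E#.
In A# minor, E# is the dominant; the diatonic dominant seventh chord there is V7.
With G## in the bass the chord is in first inversion, so the figured bass is 65.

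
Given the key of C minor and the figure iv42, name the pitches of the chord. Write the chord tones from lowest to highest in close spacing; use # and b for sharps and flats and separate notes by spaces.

In C minor, the fourth degree is F, and the diatonic chord built there is a minor seventh chord.
Stacking thirds from F gives F-Ab-C-Eb.
With the 42 figure the chord is in third inversion; from the bass Eb upward in close position it reads Eb-F-Ab-C.

Eb F Ab C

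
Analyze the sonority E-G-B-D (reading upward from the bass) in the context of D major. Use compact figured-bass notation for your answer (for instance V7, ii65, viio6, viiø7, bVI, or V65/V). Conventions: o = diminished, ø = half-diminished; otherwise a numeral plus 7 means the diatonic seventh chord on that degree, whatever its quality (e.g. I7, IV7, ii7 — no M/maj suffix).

The pitches E-G-B-D form a minor seventh chord rooted on E.
In D major, E is the supertonic; the diatonic minor seventh chord there is ii7.

ii7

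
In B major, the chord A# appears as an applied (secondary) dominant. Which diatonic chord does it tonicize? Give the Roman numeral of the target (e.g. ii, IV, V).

iii

The chord is a major triad on A#.
A dominant resolves down a perfect fifth: A# → D#. In B major, D# is scale degree 3, i.e. iii.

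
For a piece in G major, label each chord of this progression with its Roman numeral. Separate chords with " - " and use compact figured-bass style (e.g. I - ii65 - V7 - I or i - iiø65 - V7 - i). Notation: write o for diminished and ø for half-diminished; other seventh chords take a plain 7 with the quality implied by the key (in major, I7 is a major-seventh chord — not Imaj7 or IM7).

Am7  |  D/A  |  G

ii7 - V64 - I

Am7: root A is the supertonic; minor seventh chord there is ii7.
D/A: root D is the dominant; major triad there is V64.
G: root G is the tonic; major triad there is I.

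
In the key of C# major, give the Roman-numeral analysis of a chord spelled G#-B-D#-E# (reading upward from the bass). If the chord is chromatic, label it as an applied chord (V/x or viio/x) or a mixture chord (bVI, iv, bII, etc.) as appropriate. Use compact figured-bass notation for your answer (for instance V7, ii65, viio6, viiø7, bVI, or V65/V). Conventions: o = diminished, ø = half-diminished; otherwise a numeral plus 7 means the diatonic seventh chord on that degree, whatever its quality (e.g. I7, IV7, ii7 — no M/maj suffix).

viiø65/IV

The pitches E#-G#-B-D# form a half-diminished seventh chord rooted on E#.
E# sits a half step below F# (IV in C# major); a diminished chord there is the applied leading-tone chord of IV.
With G# in the bass the chord is in first inversion, so the figured bass is 65.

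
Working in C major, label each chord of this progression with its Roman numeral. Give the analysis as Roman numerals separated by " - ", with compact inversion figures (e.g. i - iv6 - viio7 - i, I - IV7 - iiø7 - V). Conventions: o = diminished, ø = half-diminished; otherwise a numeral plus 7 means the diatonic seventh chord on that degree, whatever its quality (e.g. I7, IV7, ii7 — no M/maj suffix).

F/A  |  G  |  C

F/A: root F is the subdominant; major triad there is IV6.
G: root G is the dominant; major triad there is V.
C has root C, degree 1 in C major, so I.

IV6 - V - I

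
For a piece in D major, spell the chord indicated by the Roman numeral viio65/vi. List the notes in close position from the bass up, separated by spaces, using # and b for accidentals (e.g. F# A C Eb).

The slash marks an applied leading-tone chord: viio of vi. In D major, vi is B, so the leading tone to it is A#, a half step below.
Building a fully diminished seventh chord on A# gives A#-C#-E-G.
The figured bass 65 indicates first inversion, placing the third (C#) in the bass: C#-E-G-A#.

C# E G A#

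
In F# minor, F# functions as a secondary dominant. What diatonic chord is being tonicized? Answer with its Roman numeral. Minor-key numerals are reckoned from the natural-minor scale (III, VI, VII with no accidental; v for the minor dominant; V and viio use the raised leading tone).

iv

The chord is a major triad on F#.
A dominant resolves down a perfect fifth: F# → B. In F# minor, B is scale degree 4, i.e. iv.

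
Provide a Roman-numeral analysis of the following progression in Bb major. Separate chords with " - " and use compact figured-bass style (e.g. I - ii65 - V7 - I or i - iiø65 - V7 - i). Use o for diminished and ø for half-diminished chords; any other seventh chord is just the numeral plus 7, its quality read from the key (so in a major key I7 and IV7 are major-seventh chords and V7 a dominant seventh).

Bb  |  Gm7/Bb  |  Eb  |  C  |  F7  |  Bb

Bb: major triad on Bb = scale degree 1 → I.
Gm7/Bb: root G is the submediant; minor seventh chord there is vi65.
Eb: major triad on Eb = scale degree 4 → IV.
C: chromatic; C is V of V, so V/V.
F7: root F is the dominant; dominant seventh chord there is V7.
Bb: major triad on Bb = scale degree 1 → I.

I - vi65 - IV - V/V - V7 - I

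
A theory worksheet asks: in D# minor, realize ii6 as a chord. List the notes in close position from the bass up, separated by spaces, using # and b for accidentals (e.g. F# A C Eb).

G# B# E#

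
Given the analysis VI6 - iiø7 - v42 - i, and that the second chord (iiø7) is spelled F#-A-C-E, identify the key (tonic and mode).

E minor

The anchor chord is a half-diminished seventh chord on F#, labeled iiø7.
Counting down one scale step from F# places the tonic on E; a half-diminished seventh chord on degree 2 is diatonic only in minor.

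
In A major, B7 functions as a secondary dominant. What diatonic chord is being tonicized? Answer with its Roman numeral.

V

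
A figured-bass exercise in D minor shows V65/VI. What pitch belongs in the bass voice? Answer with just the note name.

A

The applied chord V65/VI is rooted on F: F-A-C-Eb.
The figure 65 means first inversion — the third is in the bass.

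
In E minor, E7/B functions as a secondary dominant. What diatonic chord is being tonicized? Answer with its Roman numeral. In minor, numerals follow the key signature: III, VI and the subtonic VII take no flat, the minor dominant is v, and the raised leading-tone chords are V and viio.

The chord is a dominant seventh chord on E.
A dominant resolves down a perfect fifth: E → A. In E minor, A is scale degree 4, i.e. iv.

iv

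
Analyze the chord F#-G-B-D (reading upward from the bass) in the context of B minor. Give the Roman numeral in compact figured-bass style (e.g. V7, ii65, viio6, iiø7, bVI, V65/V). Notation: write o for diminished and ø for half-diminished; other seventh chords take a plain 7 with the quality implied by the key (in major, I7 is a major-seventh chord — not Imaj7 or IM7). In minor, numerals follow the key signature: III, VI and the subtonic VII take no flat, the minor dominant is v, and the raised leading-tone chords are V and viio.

VI42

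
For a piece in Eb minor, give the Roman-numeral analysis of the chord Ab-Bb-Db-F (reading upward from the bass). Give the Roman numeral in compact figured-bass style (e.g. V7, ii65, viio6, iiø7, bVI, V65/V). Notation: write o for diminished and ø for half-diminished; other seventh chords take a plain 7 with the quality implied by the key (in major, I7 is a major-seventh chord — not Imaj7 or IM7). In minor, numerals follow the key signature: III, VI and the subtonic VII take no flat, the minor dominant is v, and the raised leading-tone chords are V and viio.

The pitches Bb-Db-F-Ab form a minor seventh chord rooted on Bb.
In Eb minor, Bb is the dominant; the diatonic minor seventh chord there is v7.
With Ab in the bass the chord is in third inversion, so the figured bass is 42.

v42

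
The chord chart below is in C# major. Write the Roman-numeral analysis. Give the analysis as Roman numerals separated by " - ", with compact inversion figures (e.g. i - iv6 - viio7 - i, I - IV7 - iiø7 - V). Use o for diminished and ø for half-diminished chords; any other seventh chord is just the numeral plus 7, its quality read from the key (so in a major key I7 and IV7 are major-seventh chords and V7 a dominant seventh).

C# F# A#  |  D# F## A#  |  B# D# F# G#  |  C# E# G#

C#-F#-A#: root F# is the subdominant; major triad there is IV64.
D#-F##-A#: chromatic; D# is V of V, so V/V.
B#-D#-F#-G#: root G# is the dominant; dominant seventh chord there is V65.
C#-E#-G#: root C# is the tonic; major triad there is I.

IV64 - V/V - V65 - I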